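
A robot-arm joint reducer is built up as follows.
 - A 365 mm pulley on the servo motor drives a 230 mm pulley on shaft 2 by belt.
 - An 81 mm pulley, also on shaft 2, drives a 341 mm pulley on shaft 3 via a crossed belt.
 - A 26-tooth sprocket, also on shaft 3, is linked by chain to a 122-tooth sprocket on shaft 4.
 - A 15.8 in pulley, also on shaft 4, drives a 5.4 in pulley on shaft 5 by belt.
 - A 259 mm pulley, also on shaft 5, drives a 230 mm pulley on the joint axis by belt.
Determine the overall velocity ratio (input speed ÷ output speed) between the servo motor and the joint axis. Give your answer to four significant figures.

3.778

Each stage contributes driven/driver: belt 230/365 = 0.63014, belt 341/81 = 4.2099, chain 122/26 = 4.6923, belt 5.4/15.8 = 0.34177, belt 230/259 = 0.88803.
Overall: 0.63014 × 4.2099 × 4.6923 × 0.34177 × 0.88803 = 3.7779.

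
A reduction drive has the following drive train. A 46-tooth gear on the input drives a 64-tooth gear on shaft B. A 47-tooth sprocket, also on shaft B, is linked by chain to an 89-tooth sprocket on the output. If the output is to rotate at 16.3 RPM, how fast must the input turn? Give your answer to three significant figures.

42.9 RPM

Overall ratio R = 1.3913 × 1.8936 = 2.6346.
Required input speed = output speed × R = 16.3 × 2.6346 = 42.944 RPM.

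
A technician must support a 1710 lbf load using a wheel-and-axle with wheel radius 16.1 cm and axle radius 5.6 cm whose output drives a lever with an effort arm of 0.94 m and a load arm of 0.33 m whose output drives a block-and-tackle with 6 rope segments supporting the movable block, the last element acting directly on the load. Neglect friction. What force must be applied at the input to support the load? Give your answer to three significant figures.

34.8 lbf

Wheel-and-axle MA = R/r = 16.1/5.6 = 2.875.
Lever MA = effort arm / load arm = 0.94/0.33 = 2.8485.
Block-and-tackle MA = number of supporting rope parts = 6.
Combined ideal MA = 2.875 × 2.8485 × 6 = 49.136.
Effort = load / MA = 1710 / 49.136 = 34.801 lbf.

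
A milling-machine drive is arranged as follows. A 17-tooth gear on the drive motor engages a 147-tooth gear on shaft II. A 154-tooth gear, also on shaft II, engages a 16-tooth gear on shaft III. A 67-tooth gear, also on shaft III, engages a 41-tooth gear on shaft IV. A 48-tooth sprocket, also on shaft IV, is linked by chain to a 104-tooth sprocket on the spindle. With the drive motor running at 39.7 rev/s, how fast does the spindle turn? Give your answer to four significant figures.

gear mesh 147/17 = 8.6471 → 39.7/8.6471 = 4.5912 rev/s
gear mesh 16/154 = 0.1039 → 4.5912/0.1039 = 44.19 rev/s
gear mesh 41/67 = 0.61194 → 44.19/0.61194 = 72.213 rev/s
chain 104/48 = 2.1667 → 72.213/2.1667 = 33.329 rev/s

33.33 rev/s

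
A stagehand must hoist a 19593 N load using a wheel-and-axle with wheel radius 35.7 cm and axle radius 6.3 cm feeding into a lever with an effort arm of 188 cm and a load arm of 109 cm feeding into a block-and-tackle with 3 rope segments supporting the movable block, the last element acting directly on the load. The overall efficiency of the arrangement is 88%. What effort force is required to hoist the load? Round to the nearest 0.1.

Wheel-and-axle MA = R/r = 35.7/6.3 = 5.6667.
Lever MA = effort arm / load arm = 188/109 = 1.7248.
Block-and-tackle MA = number of supporting rope parts = 3.
Combined ideal MA = 5.6667 × 1.7248 × 3 = 29.321.
Actual MA = 29.321 × 0.88 = 25.803.
Effort = load / actual MA = 19593 / 25.803 = 759.34 N.

759.3 N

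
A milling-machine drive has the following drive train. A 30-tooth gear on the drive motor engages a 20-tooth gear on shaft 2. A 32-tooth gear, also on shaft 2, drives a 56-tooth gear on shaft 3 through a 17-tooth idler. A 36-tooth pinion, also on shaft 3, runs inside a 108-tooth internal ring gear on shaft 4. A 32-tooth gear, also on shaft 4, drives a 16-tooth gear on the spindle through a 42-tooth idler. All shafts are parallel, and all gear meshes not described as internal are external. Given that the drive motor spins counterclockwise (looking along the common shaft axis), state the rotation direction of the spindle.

the drive motor → shaft 2: external mesh, 1 reversal → CW.
shaft 2 → shaft 3: driver → idler → driven is 2 external meshes, 2 reversals → CW.
shaft 3 → shaft 4: internal mesh, same direction → CW.
shaft 4 → the spindle: driver → idler → driven is 2 external meshes, 2 reversals → CW.
5 reversals in total — an odd number — so the spindle turns opposite to the drive motor.

clockwise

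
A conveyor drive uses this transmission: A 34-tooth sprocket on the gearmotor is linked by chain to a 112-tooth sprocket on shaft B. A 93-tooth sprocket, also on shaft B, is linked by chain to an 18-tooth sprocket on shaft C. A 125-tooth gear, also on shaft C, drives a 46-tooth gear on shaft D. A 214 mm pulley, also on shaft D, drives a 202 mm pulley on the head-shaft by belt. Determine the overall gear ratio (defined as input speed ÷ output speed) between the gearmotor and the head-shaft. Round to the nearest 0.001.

Each stage contributes driven/driver: chain 112/34 = 3.2941, chain 18/93 = 0.19355, gear mesh 46/125 = 0.368, belt 202/214 = 0.94393.
Overall: 3.2941 × 0.19355 × 0.368 × 0.94393 = 0.22147.

0.221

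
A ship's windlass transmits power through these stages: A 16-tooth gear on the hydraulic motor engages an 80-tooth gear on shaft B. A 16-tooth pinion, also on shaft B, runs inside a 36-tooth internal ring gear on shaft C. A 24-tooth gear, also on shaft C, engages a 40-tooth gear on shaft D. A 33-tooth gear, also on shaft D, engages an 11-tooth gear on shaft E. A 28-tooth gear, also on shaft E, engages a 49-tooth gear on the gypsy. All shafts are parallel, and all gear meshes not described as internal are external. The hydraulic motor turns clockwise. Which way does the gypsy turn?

the hydraulic motor → shaft B: external mesh, 1 reversal → CCW.
shaft B → shaft C: internal mesh, same direction → CCW.
shaft C → shaft D: external mesh, 1 reversal → CW.
shaft D → shaft E: external mesh, 1 reversal → CCW.
shaft E → the gypsy: external mesh, 1 reversal → CW.
4 reversals in total — an even number — so the gypsy turns the same way as the hydraulic motor.

clockwise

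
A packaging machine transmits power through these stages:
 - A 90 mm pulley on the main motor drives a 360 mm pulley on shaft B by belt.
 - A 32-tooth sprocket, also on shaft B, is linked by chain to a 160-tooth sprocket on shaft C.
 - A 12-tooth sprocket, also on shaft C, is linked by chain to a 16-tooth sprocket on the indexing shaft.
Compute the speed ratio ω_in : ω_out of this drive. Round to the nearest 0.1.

26.7

Each stage contributes driven/driver: belt 360/90 = 4, chain 160/32 = 5, chain 16/12 = 1.3333.
Overall: 4 × 5 × 1.3333 = 26.667.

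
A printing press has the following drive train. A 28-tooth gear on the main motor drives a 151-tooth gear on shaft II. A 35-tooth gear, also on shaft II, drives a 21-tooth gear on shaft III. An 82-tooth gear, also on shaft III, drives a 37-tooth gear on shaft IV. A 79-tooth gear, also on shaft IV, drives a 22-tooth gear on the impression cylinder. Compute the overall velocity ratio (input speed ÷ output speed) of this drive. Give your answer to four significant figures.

Each stage contributes driven/driver: gear mesh 151/28 = 5.3929, gear mesh 21/35 = 0.6, gear mesh 37/82 = 0.45122, gear mesh 22/79 = 0.27848.
Overall: 5.3929 × 0.6 × 0.45122 × 0.27848 = 0.40659.

0.4066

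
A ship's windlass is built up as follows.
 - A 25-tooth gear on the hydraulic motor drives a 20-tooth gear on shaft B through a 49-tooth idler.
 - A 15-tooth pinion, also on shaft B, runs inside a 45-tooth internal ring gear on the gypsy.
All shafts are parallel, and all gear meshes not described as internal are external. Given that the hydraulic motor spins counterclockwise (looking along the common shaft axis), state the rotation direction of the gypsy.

counterclockwise

the hydraulic motor → shaft B: driver → idler → driven is 2 external meshes, 2 reversals → CCW.
shaft B → the gypsy: internal mesh, same direction → CCW.
2 reversals in total — an even number — so the gypsy turns the same way as the hydraulic motor.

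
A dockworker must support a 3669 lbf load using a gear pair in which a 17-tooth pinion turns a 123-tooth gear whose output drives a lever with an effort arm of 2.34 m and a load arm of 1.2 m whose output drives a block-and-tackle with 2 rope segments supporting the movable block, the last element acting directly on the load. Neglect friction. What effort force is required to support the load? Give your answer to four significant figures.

Gear pair MA = 123/17 = 7.2353.
Lever MA = effort arm / load arm = 2.34/1.2 = 1.95.
Block-and-tackle MA = number of supporting rope parts = 2.
Combined ideal MA = 7.2353 × 1.95 × 2 = 28.218.
Effort = load / MA = 3669 / 28.218 = 130.03 lbf.

130.0 lbf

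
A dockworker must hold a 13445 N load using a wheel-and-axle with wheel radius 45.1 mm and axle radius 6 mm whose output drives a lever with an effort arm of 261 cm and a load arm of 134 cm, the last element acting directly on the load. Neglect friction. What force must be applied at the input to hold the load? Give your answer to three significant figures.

918 N

Wheel-and-axle MA = R/r = 45.1/6 = 7.5167.
Lever MA = effort arm / load arm = 261/134 = 1.9478.
Combined ideal MA = 7.5167 × 1.9478 = 14.641.
Effort = load / MA = 13445 / 14.641 = 918.33 N.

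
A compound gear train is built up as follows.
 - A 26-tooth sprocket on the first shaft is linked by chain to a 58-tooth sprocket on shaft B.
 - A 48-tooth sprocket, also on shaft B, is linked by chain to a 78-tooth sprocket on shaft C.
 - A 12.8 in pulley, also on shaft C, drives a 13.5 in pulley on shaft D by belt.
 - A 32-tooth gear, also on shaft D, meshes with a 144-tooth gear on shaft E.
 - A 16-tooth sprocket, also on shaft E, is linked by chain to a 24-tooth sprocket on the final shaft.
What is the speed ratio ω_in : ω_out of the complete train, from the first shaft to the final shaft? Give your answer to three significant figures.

25.8

Each stage contributes driven/driver: chain 58/26 = 2.2308, chain 78/48 = 1.625, belt 13.5/12.8 = 1.0547, gear mesh 144/32 = 4.5, chain 24/16 = 1.5.
Overall: 2.2308 × 1.625 × 1.0547 × 4.5 × 1.5 = 25.807.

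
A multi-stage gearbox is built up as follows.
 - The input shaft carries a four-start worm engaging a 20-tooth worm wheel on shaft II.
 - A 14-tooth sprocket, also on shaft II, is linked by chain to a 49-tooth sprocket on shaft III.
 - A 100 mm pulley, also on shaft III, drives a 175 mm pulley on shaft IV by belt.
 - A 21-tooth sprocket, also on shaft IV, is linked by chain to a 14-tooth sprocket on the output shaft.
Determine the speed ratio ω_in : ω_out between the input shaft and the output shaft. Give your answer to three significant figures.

20.4

Each stage contributes driven/driver: worm 20/4 = 5, chain 49/14 = 3.5, belt 175/100 = 1.75, chain 14/21 = 0.66667.
Overall: 5 × 3.5 × 1.75 × 0.66667 = 20.417.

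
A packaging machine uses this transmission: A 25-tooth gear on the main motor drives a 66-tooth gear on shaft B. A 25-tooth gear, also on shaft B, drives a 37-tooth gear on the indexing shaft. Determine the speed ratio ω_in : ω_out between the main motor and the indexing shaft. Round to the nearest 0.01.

Each stage contributes driven/driver: gear mesh 66/25 = 2.64, gear mesh 37/25 = 1.48.
Overall: 2.64 × 1.48 = 3.9072.

3.91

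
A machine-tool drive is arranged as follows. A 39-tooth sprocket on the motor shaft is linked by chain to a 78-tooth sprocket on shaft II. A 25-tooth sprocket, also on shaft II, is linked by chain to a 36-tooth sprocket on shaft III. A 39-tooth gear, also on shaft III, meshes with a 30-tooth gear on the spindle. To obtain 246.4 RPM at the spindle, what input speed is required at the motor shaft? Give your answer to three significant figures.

Overall ratio R = 2 × 1.44 × 0.76923 = 2.2154.
Required input speed = output speed × R = 246.4 × 2.2154 = 545.87 RPM.

546 RPM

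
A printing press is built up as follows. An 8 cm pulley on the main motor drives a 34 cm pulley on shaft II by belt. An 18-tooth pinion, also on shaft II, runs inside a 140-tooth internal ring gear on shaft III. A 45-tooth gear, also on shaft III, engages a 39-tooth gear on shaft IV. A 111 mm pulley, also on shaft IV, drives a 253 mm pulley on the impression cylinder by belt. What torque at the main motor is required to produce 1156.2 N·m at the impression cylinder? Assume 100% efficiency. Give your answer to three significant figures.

17.7 N·m

Overall ratio R = 4.25 × 7.7778 × 0.86667 × 2.2793 = 65.297.
Input torque = output torque / R = 1156.2 / 65.297 = 17.707 N·m.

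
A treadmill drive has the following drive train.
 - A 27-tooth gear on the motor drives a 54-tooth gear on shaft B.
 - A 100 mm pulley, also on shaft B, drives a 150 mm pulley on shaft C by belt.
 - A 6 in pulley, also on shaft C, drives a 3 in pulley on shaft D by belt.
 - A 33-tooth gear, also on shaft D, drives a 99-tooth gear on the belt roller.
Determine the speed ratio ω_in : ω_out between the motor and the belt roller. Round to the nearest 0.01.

4.50

Each stage contributes driven/driver: gear mesh 54/27 = 2, belt 150/100 = 1.5, belt 3/6 = 0.5, gear mesh 99/33 = 3.
Overall: 2 × 1.5 × 0.5 × 3 = 4.5.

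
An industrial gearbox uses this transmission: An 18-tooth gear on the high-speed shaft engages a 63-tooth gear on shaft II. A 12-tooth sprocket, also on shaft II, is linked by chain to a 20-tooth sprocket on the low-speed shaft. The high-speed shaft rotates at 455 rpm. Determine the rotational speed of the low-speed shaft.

Gear mesh: ratio = 63/18 = 3.5, so shaft II turns at 455 / 3.5 = 130 rpm.
Chain: ratio = 20/12 = 1.6667, so the low-speed shaft turns at 130 / 1.6667 = 78 rpm.

78 rpm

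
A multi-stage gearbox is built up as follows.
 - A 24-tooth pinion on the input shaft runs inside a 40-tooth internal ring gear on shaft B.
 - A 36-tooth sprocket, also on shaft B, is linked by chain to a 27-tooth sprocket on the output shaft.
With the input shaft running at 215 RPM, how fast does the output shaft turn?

172 RPM

Internal gear: ratio = 40/24 = 1.6667, so shaft B turns at 215 / 1.6667 = 129 RPM.
Chain: ratio = 27/36 = 0.75, so the output shaft turns at 129 / 0.75 = 172 RPM.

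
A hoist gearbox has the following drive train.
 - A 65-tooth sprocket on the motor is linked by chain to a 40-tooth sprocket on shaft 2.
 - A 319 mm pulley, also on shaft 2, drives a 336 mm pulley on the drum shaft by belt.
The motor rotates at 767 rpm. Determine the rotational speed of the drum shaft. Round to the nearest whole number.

chain 40/65 = 0.61538 → 767/0.61538 = 1246.4 rpm
belt 336/319 = 1.0533 → 1246.4/1.0533 = 1183.3 rpm

1183 rpm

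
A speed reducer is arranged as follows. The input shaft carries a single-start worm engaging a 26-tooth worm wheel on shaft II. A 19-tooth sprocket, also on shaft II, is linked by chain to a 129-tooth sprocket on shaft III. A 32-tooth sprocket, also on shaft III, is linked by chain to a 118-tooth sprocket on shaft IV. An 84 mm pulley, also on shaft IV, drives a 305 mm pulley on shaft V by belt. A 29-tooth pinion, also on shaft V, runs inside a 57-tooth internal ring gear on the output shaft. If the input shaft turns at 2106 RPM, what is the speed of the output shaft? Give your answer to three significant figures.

the input shaft → shaft II (worm, 26/1): 2106 ÷ 26 = 81 RPM
shaft II → shaft III (chain, 129/19): 81 ÷ 6.7895 = 11.93 RPM
shaft III → shaft IV (chain, 118/32): 11.93 ÷ 3.6875 = 3.2353 RPM
shaft IV → shaft V (belt, 305/84): 3.2353 ÷ 3.631 = 0.89104 RPM
shaft V → the output shaft (internal gear, 57/29): 0.89104 ÷ 1.9655 = 0.45334 RPM

0.453 RPM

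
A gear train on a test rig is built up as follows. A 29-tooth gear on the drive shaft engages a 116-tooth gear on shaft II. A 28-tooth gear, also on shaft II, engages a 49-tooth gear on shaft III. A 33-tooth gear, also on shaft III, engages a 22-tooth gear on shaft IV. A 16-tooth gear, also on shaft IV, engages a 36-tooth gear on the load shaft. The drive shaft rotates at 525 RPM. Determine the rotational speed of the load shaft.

gear mesh 116/29 = 4 → 525/4 = 131.25 RPM
gear mesh 49/28 = 1.75 → 131.25/1.75 = 75 RPM
gear mesh 22/33 = 0.66667 → 75/0.66667 = 112.5 RPM
gear mesh 36/16 = 2.25 → 112.5/2.25 = 50 RPM

50 RPM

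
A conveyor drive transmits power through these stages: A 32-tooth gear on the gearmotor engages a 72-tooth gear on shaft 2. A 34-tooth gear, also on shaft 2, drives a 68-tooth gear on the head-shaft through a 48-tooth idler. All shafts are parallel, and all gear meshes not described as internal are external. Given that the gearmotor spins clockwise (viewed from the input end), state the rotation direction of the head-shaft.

anticlockwise

the gearmotor → shaft 2: external mesh, 1 reversal → CCW.
shaft 2 → the head-shaft: driver → idler → driven is 2 external meshes, 2 reversals → CCW.
3 reversals in total — an odd number — so the head-shaft turns opposite to the gearmotor.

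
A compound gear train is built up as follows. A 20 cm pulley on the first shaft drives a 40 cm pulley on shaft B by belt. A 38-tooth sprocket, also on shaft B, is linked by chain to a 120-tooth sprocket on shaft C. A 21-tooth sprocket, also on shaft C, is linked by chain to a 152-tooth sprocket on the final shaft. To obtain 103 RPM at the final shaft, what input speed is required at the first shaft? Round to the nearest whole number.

4709 RPM

Overall ratio R = 2 × 3.1579 × 7.2381 = 45.714.
Required input speed = output speed × R = 103 × 45.714 = 4708.6 RPM.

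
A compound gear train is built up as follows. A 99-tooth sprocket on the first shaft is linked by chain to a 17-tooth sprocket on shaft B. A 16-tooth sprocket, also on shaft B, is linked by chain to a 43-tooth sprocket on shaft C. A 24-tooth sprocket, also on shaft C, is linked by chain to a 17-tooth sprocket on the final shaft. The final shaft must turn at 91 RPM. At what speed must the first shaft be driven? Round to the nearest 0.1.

Overall ratio R = 0.17172 × 2.6875 × 0.70833 = 0.32689.
Required input speed = output speed × R = 91 × 0.32689 = 29.747 RPM.

29.7 RPM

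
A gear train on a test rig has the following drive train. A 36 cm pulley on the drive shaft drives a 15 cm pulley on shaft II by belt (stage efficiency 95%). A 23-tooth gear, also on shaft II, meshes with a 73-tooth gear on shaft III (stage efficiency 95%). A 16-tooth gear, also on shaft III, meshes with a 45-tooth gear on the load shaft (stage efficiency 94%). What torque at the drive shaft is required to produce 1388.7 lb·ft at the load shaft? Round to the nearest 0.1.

440.1 lb·ft

Overall ratio R = 0.41667 × 3.1739 × 2.8125 = 3.7194; overall efficiency η = 0.95 × 0.95 × 0.94 = 0.8483.
Input torque = output torque / (R × η) = 1388.7 / (3.7194 × 0.8483) = 440.11 lb·ft.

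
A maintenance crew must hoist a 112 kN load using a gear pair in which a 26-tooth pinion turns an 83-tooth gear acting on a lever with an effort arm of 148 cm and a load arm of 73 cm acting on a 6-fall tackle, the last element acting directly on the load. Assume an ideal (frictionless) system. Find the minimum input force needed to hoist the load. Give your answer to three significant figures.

Gear pair MA = 83/26 = 3.1923.
Lever MA = effort arm / load arm = 148/73 = 2.0274.
Block-and-tackle MA = number of supporting rope parts = 6.
Combined ideal MA = 3.1923 × 2.0274 × 6 = 38.832.
Effort = load / MA = 112 / 38.832 = 2.8842 kN.

2.88 kN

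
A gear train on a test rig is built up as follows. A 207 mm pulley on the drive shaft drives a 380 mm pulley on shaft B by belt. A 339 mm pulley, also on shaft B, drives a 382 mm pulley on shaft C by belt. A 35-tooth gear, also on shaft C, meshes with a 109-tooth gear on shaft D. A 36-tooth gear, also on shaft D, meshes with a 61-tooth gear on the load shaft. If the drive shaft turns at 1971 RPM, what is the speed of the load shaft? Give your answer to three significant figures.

belt 380/207 = 1.8357 → 1971/1.8357 = 1073.7 RPM
belt 382/339 = 1.1268 → 1073.7/1.1268 = 952.82 RPM
gear mesh 109/35 = 3.1143 → 952.82/3.1143 = 305.95 RPM
gear mesh 61/36 = 1.6944 → 305.95/1.6944 = 180.56 RPM

181 RPM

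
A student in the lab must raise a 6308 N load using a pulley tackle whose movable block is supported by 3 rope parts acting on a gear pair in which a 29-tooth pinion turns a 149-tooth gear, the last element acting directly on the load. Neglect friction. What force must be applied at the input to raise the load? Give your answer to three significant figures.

Block-and-tackle MA = number of supporting rope parts = 3.
Gear pair MA = 149/29 = 5.1379.
Combined ideal MA = 3 × 5.1379 = 15.414.
Effort = load / MA = 6308 / 15.414 = 409.24 N.

409 N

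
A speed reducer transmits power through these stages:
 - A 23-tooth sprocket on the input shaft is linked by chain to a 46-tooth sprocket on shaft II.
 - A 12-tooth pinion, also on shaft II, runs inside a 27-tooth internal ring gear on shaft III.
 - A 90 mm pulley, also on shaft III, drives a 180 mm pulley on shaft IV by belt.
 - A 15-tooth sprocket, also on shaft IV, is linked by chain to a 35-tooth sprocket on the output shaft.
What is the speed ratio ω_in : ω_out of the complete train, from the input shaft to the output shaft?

Each stage contributes driven/driver: chain 46/23 = 2, internal gear 27/12 = 2.25, belt 180/90 = 2, chain 35/15 = 2.3333.
Overall: 2 × 2.25 × 2 × 2.3333 = 21.

21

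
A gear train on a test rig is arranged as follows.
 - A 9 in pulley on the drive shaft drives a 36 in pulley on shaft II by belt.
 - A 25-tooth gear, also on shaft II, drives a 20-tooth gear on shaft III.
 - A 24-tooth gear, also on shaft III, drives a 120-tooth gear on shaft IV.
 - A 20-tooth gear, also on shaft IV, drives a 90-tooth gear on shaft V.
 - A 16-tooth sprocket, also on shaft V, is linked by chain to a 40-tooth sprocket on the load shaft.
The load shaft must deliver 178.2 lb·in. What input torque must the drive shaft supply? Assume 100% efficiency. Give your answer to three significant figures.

Overall ratio R = 4 × 0.8 × 5 × 4.5 × 2.5 = 180.
Input torque = output torque / R = 178.2 / 180 = 0.99 lb·in.

0.990 lb·in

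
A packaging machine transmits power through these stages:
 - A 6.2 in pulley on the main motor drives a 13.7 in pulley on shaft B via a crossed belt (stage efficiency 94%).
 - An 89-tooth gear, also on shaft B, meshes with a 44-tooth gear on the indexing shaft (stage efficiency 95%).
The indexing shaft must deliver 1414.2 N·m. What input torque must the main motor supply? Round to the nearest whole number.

1450 N·m

Overall ratio R = 2.2097 × 0.49438 = 1.0924; overall efficiency η = 0.94 × 0.95 = 0.8930.
Input torque = output torque / (R × η) = 1414.2 / (1.0924 × 0.8930) = 1449.7 N·m.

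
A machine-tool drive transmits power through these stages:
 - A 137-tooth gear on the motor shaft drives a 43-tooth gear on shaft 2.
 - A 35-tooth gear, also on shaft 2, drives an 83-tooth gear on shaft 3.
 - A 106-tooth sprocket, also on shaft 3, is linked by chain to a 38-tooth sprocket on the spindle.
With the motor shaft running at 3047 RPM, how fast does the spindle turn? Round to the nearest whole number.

the motor shaft → shaft 2 (gear mesh, 43/137): 3047 ÷ 0.31387 = 9707.9 RPM
shaft 2 → shaft 3 (gear mesh, 83/35): 9707.9 ÷ 2.3714 = 4093.7 RPM
shaft 3 → the spindle (chain, 38/106): 4093.7 ÷ 0.35849 = 11419 RPM

11419 RPM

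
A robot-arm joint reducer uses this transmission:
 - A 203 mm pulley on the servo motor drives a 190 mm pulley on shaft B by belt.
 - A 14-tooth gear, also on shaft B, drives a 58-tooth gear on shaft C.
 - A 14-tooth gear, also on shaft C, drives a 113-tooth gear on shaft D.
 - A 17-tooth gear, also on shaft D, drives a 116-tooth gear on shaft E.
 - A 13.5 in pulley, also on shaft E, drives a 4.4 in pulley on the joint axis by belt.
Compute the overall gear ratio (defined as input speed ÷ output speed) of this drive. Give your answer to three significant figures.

69.6

Each stage contributes driven/driver: belt 190/203 = 0.93596, gear mesh 58/14 = 4.1429, gear mesh 113/14 = 8.0714, gear mesh 116/17 = 6.8235, belt 4.4/13.5 = 0.32593.
Overall: 0.93596 × 4.1429 × 8.0714 × 6.8235 × 0.32593 = 69.604.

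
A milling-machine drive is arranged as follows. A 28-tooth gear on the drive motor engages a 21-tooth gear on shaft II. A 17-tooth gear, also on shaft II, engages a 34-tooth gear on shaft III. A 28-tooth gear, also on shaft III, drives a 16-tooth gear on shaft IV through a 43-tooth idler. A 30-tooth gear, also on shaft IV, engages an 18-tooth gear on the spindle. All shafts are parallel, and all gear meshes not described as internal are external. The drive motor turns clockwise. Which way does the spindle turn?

the drive motor → shaft II: external mesh, 1 reversal → CCW.
shaft II → shaft III: external mesh, 1 reversal → CW.
shaft III → shaft IV: driver → idler → driven is 2 external meshes, 2 reversals → CW.
shaft IV → the spindle: external mesh, 1 reversal → CCW.
5 reversals in total — an odd number — so the spindle turns opposite to the drive motor.

anticlockwise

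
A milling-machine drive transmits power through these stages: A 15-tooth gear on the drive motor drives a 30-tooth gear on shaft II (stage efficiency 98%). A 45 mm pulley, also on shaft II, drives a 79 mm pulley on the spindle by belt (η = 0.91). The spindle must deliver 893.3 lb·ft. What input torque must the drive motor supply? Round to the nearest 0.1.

285.3 lb·ft

Overall ratio R = 2 × 1.7556 = 3.5111; overall efficiency η = 0.98 × 0.91 = 0.8918.
Input torque = output torque / (R × η) = 893.3 / (3.5111 × 0.8918) = 285.29 lb·ft.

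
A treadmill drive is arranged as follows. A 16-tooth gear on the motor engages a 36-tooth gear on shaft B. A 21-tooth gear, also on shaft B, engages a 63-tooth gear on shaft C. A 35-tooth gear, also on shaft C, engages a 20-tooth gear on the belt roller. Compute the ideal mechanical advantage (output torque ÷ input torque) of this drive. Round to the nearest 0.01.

3.86

Each stage contributes driven/driver: gear mesh 36/16 = 2.25, gear mesh 63/21 = 3, gear mesh 20/35 = 0.57143.
Overall: 2.25 × 3 × 0.57143 = 3.8571.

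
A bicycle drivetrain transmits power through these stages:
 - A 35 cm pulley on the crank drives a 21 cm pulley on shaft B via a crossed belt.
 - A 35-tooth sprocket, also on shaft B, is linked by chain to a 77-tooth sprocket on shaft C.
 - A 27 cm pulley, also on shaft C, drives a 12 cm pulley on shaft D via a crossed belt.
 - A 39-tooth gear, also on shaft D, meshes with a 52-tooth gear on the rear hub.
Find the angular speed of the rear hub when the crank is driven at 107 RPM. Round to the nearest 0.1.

136.8 RPM

belt 21/35 = 0.6 → 107/0.6 = 178.33 RPM
chain 77/35 = 2.2 → 178.33/2.2 = 81.061 RPM
belt 12/27 = 0.44444 → 81.061/0.44444 = 182.39 RPM
gear mesh 52/39 = 1.3333 → 182.39/1.3333 = 136.79 RPM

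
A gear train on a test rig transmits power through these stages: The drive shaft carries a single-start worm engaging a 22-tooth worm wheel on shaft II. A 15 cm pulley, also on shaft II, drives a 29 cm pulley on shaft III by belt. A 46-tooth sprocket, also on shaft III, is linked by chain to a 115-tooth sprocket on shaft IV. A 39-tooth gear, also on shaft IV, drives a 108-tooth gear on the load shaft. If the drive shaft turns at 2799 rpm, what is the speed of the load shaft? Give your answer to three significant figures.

the drive shaft → shaft II (worm, 22/1): 2799 ÷ 22 = 127.23 rpm
shaft II → shaft III (belt, 29/15): 127.23 ÷ 1.9333 = 65.807 rpm
shaft III → shaft IV (chain, 115/46): 65.807 ÷ 2.5 = 26.323 rpm
shaft IV → the load shaft (gear mesh, 108/39): 26.323 ÷ 2.7692 = 9.5055 rpm

9.51 rpm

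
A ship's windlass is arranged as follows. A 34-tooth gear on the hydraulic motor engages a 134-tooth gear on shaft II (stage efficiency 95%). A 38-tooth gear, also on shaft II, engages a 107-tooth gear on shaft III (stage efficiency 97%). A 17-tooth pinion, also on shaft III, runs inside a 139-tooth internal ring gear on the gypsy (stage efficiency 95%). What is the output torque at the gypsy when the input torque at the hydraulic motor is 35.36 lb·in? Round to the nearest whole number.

2809 lb·in

After the gear mesh (134/34): 35.36 × 3.9412 × 0.95 = 132.39 lb·in
After the gear mesh (107/38): 132.39 × 2.8158 × 0.97 = 361.6 lb·in
After the internal gear (139/17): 361.6 × 8.1765 × 0.95 = 2808.8 lb·in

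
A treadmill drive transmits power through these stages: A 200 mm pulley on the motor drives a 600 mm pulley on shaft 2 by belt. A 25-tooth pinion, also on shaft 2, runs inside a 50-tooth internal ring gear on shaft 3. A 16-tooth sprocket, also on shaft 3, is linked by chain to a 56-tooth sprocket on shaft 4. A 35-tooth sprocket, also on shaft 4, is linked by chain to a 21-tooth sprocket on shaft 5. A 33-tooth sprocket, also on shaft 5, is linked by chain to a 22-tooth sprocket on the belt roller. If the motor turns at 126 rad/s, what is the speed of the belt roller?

15 rad/s

belt 600/200 = 3 → 126/3 = 42 rad/s
internal gear 50/25 = 2 → 42/2 = 21 rad/s
chain 56/16 = 3.5 → 21/3.5 = 6 rad/s
chain 21/35 = 0.6 → 6/0.6 = 10 rad/s
chain 22/33 = 0.66667 → 10/0.66667 = 15 rad/s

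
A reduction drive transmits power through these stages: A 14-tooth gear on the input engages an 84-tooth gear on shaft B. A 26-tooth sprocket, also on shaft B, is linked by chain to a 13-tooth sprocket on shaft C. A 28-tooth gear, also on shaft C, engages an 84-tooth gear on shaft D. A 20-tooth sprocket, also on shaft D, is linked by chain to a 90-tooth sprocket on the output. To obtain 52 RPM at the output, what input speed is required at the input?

2106 RPM

Overall ratio R = 6 × 0.5 × 3 × 4.5 = 40.5.
Required input speed = output speed × R = 52 × 40.5 = 2106 RPM.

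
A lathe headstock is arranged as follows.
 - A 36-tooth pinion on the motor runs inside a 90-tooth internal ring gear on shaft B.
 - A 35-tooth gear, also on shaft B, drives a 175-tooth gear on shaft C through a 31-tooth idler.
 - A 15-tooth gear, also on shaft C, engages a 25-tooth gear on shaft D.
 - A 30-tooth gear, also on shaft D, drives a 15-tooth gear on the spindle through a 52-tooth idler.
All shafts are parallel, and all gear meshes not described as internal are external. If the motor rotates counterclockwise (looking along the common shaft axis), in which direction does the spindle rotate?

clockwise

the motor → shaft B: internal mesh, same direction → CCW.
shaft B → shaft C: driver → idler → driven is 2 external meshes, 2 reversals → CCW.
shaft C → shaft D: external mesh, 1 reversal → CW.
shaft D → the spindle: driver → idler → driven is 2 external meshes, 2 reversals → CW.
5 reversals in total — an odd number — so the spindle turns opposite to the motor.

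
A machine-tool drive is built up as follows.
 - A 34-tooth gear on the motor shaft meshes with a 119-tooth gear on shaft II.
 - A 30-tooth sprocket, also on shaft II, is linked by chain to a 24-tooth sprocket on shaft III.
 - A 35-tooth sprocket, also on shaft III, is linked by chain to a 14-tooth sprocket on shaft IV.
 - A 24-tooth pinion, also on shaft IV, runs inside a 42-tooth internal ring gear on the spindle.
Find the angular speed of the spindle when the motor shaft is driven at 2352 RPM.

1200 RPM

gear mesh 119/34 = 3.5 → 2352/3.5 = 672 RPM
chain 24/30 = 0.8 → 672/0.8 = 840 RPM
chain 14/35 = 0.4 → 840/0.4 = 2100 RPM
internal gear 42/24 = 1.75 → 2100/1.75 = 1200 RPM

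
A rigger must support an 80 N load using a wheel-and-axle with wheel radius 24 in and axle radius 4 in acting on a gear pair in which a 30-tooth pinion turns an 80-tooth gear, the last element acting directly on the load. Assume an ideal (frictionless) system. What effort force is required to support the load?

Wheel-and-axle MA = R/r = 24/4 = 6.
Gear pair MA = 80/30 = 2.6667.
Combined ideal MA = 6 × 2.6667 = 16.
Effort = load / MA = 80 / 16 = 5 N.

5 N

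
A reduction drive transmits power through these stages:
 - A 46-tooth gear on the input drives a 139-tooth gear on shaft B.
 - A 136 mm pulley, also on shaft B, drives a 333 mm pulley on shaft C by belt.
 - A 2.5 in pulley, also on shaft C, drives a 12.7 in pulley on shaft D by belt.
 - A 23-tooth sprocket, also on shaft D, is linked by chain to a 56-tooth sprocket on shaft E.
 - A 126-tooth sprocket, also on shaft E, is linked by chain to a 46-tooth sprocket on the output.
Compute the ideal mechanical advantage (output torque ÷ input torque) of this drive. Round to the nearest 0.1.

33.4

Each stage contributes driven/driver: gear mesh 139/46 = 3.0217, belt 333/136 = 2.4485, belt 12.7/2.5 = 5.08, chain 56/23 = 2.4348, chain 46/126 = 0.36508.
Overall: 3.0217 × 2.4485 × 5.08 × 2.4348 × 0.36508 = 33.41.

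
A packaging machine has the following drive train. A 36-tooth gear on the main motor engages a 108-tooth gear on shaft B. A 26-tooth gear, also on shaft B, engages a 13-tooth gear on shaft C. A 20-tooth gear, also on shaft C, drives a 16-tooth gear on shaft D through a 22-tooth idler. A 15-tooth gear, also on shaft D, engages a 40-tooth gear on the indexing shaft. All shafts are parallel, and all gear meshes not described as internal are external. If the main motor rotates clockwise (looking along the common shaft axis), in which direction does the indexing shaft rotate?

counterclockwise

the main motor → shaft B: external mesh, 1 reversal → CCW.
shaft B → shaft C: external mesh, 1 reversal → CW.
shaft C → shaft D: driver → idler → driven is 2 external meshes, 2 reversals → CW.
shaft D → the indexing shaft: external mesh, 1 reversal → CCW.
5 reversals in total — an odd number — so the indexing shaft turns opposite to the main motor.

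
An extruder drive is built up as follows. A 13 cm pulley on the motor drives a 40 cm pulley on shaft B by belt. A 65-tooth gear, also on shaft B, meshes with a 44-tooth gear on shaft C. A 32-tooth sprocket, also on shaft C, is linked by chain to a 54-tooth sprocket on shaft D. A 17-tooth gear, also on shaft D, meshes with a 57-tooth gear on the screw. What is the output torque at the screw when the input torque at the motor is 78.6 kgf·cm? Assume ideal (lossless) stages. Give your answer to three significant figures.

After the belt (40/13): 78.6 × 3.0769 = 241.85 kgf·cm
After the gear mesh (44/65): 241.85 × 0.67692 = 163.71 kgf·cm
After the chain (54/32): 163.71 × 1.6875 = 276.26 kgf·cm
After the gear mesh (57/17): 276.26 × 3.3529 = 926.29 kgf·cm

926 kgf·cm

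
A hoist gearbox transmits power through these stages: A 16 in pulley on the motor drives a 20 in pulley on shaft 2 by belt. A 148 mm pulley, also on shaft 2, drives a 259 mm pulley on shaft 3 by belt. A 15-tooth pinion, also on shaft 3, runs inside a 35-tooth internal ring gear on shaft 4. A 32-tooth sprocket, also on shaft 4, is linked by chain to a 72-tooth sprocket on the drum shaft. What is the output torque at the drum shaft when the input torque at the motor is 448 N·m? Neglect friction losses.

After the belt (20/16): 448 × 1.25 = 560 N·m
After the belt (259/148): 560 × 1.75 = 980 N·m
After the internal gear (35/15): 980 × 2.3333 = 2286.7 N·m
After the chain (72/32): 2286.7 × 2.25 = 5145 N·m

5145 N·m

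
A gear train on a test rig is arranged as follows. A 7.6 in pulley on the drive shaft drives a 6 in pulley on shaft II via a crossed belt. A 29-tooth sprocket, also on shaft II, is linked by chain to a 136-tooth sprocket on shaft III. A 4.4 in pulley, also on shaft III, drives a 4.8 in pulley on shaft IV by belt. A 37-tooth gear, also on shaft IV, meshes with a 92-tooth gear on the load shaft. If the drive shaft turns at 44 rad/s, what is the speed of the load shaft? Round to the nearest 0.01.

the drive shaft → shaft II (belt, 6/7.6): 44 ÷ 0.78947 = 55.733 rad/s
shaft II → shaft III (chain, 136/29): 55.733 ÷ 4.6897 = 11.884 rad/s
shaft III → shaft IV (belt, 4.8/4.4): 11.884 ÷ 1.0909 = 10.894 rad/s
shaft IV → the load shaft (gear mesh, 92/37): 10.894 ÷ 2.4865 = 4.3813 rad/s

4.38 rad/s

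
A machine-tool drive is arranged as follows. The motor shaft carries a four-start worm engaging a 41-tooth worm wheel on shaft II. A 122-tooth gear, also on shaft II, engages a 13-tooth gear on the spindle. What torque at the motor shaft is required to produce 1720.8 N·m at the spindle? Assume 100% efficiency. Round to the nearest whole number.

Overall ratio R = 10.25 × 0.10656 = 1.0922.
Input torque = output torque / R = 1720.8 / 1.0922 = 1575.5 N·m.

1576 N·m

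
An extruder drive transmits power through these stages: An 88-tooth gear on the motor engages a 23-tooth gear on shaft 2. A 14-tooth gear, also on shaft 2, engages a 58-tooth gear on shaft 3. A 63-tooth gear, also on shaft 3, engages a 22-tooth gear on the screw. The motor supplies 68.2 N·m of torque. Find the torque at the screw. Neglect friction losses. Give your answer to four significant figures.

25.79 N·m

gear mesh 23/88 = 0.26136 → τ = 68.2·0.26136 = 17.825 N·m
gear mesh 58/14 = 4.1429 → τ = 17.825·4.1429 = 73.846 N·m
gear mesh 22/63 = 0.34921 → τ = 73.846·0.34921 = 25.788 N·m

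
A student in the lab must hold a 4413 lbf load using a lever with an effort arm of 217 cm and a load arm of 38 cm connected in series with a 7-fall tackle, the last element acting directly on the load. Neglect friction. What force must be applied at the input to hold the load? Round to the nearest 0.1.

Lever MA = effort arm / load arm = 217/38 = 5.7105.
Block-and-tackle MA = number of supporting rope parts = 7.
Combined ideal MA = 5.7105 × 7 = 39.974.
Effort = load / MA = 4413 / 39.974 = 110.4 lbf.

110.4 lbf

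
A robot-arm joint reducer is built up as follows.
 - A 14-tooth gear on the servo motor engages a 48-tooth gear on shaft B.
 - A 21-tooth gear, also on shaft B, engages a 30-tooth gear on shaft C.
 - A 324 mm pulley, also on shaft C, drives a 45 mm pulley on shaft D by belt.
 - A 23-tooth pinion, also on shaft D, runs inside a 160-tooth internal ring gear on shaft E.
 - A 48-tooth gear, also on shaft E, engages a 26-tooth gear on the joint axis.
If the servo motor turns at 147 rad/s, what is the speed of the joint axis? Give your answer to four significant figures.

57.35 rad/s

gear mesh 48/14 = 3.4286 → 147/3.4286 = 42.875 rad/s
gear mesh 30/21 = 1.4286 → 42.875/1.4286 = 30.012 rad/s
belt 45/324 = 0.13889 → 30.012/0.13889 = 216.09 rad/s
internal gear 160/23 = 6.9565 → 216.09/6.9565 = 31.063 rad/s
gear mesh 26/48 = 0.54167 → 31.063/0.54167 = 57.347 rad/s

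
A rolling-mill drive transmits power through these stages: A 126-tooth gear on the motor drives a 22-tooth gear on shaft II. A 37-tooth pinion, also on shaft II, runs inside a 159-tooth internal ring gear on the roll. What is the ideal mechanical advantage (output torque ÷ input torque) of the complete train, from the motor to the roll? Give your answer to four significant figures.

Each stage contributes driven/driver: gear mesh 22/126 = 0.1746, internal gear 159/37 = 4.2973.
Overall: 0.1746 × 4.2973 = 0.75032.

0.7503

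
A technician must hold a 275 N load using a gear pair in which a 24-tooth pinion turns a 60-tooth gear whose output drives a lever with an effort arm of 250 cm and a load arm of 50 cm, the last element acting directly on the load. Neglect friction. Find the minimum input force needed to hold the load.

22 N

Gear pair MA = 60/24 = 2.5.
Lever MA = effort arm / load arm = 250/50 = 5.
Combined ideal MA = 2.5 × 5 = 12.5.
Effort = load / MA = 275 / 12.5 = 22 N.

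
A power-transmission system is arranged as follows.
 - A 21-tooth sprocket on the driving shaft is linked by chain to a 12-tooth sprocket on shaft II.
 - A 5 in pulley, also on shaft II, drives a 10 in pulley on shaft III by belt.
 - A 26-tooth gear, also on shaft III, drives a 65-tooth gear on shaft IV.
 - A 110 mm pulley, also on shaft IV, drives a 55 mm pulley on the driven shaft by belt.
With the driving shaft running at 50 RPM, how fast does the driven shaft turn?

Chain: ratio = 12/21 = 0.57143, so shaft II turns at 50 / 0.57143 = 87.5 RPM.
Belt: ratio = 10/5 = 2, so shaft III turns at 87.5 / 2 = 43.75 RPM.
Gear mesh: ratio = 65/26 = 2.5, so shaft IV turns at 43.75 / 2.5 = 17.5 RPM.
Belt: ratio = 55/110 = 0.5, so the driven shaft turns at 17.5 / 0.5 = 35 RPM.

35 RPM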